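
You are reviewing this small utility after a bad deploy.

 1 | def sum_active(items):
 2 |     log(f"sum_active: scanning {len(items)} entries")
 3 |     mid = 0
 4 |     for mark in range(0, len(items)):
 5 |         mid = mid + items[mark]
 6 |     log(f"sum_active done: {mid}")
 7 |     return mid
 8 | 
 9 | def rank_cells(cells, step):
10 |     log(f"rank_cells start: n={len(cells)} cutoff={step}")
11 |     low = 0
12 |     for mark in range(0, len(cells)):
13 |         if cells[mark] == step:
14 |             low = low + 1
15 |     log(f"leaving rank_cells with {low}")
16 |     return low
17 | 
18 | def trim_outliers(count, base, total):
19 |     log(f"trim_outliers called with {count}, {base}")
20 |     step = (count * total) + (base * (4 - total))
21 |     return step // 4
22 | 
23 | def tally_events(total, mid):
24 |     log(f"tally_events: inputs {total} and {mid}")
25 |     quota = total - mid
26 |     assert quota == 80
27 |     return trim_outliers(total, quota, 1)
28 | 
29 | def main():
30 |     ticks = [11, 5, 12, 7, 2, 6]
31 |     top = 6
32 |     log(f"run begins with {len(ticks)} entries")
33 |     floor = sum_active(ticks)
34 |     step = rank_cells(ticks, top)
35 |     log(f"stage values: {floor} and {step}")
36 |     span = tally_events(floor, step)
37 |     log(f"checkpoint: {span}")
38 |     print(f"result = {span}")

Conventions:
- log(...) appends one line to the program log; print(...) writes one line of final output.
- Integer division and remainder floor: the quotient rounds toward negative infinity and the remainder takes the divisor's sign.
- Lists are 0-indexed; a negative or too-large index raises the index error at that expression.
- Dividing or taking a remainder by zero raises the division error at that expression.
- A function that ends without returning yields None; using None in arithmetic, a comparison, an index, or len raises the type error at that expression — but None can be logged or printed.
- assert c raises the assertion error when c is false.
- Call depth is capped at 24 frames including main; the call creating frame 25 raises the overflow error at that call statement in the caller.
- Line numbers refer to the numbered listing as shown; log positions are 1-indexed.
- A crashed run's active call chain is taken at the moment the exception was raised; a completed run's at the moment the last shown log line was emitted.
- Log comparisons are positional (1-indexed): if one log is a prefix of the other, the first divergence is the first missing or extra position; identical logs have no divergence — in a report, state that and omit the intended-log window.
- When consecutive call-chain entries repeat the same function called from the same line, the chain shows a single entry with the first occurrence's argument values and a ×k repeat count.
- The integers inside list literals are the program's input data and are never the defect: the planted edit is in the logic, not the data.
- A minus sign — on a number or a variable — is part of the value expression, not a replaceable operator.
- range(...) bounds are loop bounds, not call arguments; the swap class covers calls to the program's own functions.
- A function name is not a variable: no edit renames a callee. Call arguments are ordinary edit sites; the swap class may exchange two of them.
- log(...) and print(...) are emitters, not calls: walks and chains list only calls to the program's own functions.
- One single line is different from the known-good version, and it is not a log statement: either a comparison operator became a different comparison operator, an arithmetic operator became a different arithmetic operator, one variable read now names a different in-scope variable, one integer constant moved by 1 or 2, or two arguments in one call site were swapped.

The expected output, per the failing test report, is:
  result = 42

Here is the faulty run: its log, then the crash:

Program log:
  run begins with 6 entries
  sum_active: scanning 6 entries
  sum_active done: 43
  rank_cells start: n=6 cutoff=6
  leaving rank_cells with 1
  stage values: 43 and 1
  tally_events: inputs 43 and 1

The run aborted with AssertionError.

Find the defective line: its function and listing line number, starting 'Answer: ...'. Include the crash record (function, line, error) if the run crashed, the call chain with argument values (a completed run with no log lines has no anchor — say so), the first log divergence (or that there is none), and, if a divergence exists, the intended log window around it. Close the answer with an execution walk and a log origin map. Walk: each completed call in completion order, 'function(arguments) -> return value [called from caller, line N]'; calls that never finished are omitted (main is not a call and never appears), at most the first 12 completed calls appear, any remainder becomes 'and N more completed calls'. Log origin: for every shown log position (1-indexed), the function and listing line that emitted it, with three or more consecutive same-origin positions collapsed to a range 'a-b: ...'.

Answer: the defect is in tally_events at line 26.
The tell: The shown log is a 7-line prefix of the intended one, whose next entry is 'trim_outliers called with 43, 42'.
Crash: tally_events, line 26, AssertionError.
Call chain: main -> tally_events(43, 1) (called at line 36).
First divergence: position 8 (shown log ended at 7 lines; the working version continues: 'trim_outliers called with 43, 42').
Intended log window:
  6: stage values: 43 and 1
  7: tally_events: inputs 43 and 1
  8: trim_outliers called with 43, 42
  9: checkpoint: 42
Execution walk:
  sum_active([11, 5, 12, 7, 2, 6]) -> 43  [called from main, line 33]
  rank_cells([11, 5, 12, 7, 2, 6], 6) -> 1  [called from main, line 34]
Origin of each log line:
  1: emitted by main (line 32)
  2: emitted by sum_active (line 2)
  3: emitted by sum_active (line 6)
  4: emitted by rank_cells (line 10)
  5: emitted by rank_cells (line 15)
  6: emitted by main (line 35)
  7: emitted by tally_events (line 24)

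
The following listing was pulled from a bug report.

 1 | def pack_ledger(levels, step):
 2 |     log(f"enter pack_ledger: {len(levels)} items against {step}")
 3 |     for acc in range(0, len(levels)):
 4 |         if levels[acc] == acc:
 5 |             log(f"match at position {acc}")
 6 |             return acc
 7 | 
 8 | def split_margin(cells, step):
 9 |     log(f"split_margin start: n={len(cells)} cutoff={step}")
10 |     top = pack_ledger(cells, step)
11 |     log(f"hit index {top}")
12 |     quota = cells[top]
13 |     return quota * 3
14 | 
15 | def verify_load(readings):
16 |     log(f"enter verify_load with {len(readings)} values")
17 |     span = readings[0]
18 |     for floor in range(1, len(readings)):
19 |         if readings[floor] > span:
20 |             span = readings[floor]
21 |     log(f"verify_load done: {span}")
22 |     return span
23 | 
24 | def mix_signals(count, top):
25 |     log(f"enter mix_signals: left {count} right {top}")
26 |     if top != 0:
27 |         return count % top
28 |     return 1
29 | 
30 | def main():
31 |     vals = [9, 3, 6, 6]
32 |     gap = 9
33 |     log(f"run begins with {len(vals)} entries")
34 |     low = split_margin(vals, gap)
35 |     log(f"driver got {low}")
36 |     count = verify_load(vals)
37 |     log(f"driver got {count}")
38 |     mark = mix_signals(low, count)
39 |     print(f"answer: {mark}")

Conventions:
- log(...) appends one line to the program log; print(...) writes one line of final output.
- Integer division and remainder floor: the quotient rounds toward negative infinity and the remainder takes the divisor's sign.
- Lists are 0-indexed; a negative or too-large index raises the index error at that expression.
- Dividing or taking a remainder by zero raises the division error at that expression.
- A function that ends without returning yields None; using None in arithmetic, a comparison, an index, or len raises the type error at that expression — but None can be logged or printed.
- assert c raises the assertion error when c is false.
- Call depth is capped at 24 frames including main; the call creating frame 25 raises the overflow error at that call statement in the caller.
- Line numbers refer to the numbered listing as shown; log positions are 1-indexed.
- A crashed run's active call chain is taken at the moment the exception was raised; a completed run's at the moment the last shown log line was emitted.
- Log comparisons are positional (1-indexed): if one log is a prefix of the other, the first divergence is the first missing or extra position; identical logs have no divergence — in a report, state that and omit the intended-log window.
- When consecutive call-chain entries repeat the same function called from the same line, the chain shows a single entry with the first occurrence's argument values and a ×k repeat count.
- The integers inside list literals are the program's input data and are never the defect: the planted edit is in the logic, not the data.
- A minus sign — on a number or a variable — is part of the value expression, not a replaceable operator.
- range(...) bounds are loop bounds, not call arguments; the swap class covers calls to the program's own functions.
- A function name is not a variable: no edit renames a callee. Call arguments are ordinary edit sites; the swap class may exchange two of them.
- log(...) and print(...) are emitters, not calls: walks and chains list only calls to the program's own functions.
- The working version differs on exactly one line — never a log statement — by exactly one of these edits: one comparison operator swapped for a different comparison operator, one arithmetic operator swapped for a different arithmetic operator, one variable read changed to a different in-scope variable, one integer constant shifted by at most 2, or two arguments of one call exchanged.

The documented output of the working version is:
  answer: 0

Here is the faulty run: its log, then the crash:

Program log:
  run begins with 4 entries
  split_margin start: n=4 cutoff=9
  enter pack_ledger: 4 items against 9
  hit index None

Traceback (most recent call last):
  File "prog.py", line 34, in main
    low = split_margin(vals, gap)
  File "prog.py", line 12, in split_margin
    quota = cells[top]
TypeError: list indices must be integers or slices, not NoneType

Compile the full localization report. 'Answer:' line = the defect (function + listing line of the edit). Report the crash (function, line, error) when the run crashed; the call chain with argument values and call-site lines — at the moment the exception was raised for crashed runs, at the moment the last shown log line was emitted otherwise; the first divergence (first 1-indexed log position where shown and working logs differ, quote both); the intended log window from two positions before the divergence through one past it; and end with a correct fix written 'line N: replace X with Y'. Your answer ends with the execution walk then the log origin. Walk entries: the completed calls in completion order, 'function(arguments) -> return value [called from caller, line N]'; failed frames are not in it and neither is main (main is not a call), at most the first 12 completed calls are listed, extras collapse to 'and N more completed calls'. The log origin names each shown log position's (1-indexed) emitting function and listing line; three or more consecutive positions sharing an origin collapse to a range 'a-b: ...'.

Answer: the defect is in pack_ledger at line 4.
Core observation: The earliest visible damage is log position 4 — 'hit index None' rather than the intended 'match at position 0'.
Crash: split_margin, line 12, TypeError.
Call chain: main -> split_margin([9, 3, 6, 6], 9) (called at line 34).
First divergence: position 4 — shown 'hit index None', intended 'match at position 0'.
Intended log window:
  2: split_margin start: n=4 cutoff=9
  3: enter pack_ledger: 4 items against 9
  4: match at position 0
  5: hit index 0
Execution walk:
  pack_ledger([9, 3, 6, 6], 9) -> None  [called from split_margin, line 10]
Origin of each log line:
  1: from main, line 33
  2: from split_margin, line 9
  3: from pack_ledger, line 2
  4: from split_margin, line 11
A correct fix: line 4: replace `levels[acc] == acc` with `levels[acc] == step`.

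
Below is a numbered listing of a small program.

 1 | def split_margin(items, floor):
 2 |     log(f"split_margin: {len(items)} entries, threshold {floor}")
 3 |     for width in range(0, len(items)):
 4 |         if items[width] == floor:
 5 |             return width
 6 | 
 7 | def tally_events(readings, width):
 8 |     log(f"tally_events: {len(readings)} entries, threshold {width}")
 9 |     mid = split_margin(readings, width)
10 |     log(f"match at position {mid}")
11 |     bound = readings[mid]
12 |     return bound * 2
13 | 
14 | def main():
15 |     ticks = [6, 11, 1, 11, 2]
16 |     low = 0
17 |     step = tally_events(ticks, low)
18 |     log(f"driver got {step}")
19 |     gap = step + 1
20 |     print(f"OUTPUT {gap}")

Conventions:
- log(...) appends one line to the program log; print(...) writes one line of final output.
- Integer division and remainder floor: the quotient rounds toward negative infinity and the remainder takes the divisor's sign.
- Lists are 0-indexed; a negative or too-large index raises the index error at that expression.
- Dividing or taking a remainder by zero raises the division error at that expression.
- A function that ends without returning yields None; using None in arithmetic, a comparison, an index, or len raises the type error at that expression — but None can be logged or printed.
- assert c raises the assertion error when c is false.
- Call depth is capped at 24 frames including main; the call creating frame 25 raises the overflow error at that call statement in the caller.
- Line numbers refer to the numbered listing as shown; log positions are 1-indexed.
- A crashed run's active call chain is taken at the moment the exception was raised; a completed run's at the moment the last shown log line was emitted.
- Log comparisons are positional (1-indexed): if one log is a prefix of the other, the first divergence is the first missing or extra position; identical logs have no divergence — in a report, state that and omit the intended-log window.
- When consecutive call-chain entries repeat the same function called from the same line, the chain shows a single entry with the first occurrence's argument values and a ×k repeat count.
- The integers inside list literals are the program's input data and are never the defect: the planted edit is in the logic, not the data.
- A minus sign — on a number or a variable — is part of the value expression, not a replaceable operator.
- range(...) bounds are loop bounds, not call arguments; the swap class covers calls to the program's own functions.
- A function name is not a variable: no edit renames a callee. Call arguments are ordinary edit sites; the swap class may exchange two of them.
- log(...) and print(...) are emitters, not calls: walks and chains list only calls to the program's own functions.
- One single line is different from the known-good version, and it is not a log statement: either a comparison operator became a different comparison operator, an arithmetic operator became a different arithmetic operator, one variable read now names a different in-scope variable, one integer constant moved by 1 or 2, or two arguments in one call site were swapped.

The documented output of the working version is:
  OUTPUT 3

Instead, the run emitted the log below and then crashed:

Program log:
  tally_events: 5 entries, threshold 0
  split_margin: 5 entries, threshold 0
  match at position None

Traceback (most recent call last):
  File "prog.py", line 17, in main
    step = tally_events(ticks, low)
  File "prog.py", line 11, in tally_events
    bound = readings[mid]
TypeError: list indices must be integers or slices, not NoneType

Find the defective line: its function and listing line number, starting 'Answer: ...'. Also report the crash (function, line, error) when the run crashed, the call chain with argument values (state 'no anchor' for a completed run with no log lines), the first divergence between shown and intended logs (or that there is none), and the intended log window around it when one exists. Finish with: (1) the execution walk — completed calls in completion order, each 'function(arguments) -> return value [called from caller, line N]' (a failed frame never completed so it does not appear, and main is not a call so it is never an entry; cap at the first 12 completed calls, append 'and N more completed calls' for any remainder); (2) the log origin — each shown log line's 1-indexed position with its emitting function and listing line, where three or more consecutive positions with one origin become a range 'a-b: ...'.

Answer: the defect is in main at line 16.
Key fact: Everything matches until log position 1, which reads 'tally_events: 5 entries, threshold 0' in place of 'tally_events: 5 entries, threshold 1'.
Crash: tally_events, line 11, TypeError.
Call chain: main -> tally_events([6, 11, 1, 11, 2], 0) (called at line 17).
First divergence: at position 1 the run shows 'tally_events: 5 entries, threshold 0' where the working version logs 'tally_events: 5 entries, threshold 1'.
Intended log window:
  1: tally_events: 5 entries, threshold 1
  2: split_margin: 5 entries, threshold 1
Execution walk:
  split_margin([6, 11, 1, 11, 2], 0) -> None  [called from tally_events, line 9]
Log origin:
  1: logged in tally_events at line 8
  2: logged in split_margin at line 2
  3: logged in tally_events at line 10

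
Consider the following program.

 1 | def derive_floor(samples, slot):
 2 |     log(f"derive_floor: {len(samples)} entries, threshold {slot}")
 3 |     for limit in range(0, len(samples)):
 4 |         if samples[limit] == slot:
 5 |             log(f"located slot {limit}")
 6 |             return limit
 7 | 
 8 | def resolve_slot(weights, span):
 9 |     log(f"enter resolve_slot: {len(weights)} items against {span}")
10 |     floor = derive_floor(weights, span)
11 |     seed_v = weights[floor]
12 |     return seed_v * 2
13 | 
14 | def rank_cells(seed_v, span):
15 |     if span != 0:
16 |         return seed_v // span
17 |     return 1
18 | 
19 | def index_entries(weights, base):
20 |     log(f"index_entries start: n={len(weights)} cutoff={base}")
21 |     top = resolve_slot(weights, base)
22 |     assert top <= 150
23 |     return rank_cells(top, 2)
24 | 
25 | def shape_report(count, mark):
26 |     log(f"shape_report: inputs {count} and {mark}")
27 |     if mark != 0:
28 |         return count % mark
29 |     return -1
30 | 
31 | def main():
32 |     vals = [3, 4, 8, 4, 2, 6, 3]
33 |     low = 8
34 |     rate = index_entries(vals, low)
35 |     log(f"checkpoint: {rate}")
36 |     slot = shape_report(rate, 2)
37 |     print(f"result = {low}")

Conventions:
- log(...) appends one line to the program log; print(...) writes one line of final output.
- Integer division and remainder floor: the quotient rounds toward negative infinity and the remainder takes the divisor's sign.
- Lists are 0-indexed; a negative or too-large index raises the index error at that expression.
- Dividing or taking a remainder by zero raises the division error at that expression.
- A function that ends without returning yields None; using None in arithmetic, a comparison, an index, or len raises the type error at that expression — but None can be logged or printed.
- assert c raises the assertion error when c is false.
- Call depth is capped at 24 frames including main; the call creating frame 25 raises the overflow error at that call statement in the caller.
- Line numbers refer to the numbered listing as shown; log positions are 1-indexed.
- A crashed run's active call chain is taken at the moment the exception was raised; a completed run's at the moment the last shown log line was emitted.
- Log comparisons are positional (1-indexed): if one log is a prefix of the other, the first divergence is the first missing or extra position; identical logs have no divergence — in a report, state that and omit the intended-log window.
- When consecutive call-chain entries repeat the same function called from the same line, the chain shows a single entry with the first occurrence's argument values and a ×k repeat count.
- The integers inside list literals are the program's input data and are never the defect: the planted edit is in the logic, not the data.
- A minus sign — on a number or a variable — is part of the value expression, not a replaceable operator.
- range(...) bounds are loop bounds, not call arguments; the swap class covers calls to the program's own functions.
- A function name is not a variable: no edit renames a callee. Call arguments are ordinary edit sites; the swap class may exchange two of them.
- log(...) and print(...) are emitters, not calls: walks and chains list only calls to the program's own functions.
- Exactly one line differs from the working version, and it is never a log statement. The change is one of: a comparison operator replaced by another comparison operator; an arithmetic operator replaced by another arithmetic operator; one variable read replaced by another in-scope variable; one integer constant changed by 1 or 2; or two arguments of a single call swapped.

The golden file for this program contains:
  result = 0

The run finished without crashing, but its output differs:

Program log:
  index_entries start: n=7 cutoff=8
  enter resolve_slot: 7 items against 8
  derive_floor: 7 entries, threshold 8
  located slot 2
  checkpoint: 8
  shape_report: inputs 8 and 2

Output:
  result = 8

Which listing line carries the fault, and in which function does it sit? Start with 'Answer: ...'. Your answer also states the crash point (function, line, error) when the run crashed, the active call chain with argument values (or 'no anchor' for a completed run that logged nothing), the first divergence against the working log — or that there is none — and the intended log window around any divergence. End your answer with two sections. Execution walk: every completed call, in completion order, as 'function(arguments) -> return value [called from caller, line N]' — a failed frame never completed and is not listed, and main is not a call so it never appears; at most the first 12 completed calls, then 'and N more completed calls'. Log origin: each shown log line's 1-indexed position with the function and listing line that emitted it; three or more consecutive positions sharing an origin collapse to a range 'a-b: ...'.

Answer: the defect is in main at line 37.
Core observation: The two runs log identically and part ways only at the printed values.
Call chain: main -> shape_report(8, 2) (called at line 36).
First divergence: none; the two logs match at every position.
Execution walk:
  derive_floor([3, 4, 8, 4, 2, 6, 3], 8) -> 2  [called from resolve_slot, line 10]
  resolve_slot([3, 4, 8, 4, 2, 6, 3], 8) -> 16  [called from index_entries, line 21]
  rank_cells(16, 2) -> 8  [called from index_entries, line 23]
  index_entries([3, 4, 8, 4, 2, 6, 3], 8) -> 8  [called from main, line 34]
  shape_report(8, 2) -> 0  [called from main, line 36]
Log origin:
  1: emitted by index_entries (line 20)
  2: emitted by resolve_slot (line 9)
  3: emitted by derive_floor (line 2)
  4: emitted by derive_floor (line 5)
  5: emitted by main (line 35)
  6: emitted by shape_report (line 26)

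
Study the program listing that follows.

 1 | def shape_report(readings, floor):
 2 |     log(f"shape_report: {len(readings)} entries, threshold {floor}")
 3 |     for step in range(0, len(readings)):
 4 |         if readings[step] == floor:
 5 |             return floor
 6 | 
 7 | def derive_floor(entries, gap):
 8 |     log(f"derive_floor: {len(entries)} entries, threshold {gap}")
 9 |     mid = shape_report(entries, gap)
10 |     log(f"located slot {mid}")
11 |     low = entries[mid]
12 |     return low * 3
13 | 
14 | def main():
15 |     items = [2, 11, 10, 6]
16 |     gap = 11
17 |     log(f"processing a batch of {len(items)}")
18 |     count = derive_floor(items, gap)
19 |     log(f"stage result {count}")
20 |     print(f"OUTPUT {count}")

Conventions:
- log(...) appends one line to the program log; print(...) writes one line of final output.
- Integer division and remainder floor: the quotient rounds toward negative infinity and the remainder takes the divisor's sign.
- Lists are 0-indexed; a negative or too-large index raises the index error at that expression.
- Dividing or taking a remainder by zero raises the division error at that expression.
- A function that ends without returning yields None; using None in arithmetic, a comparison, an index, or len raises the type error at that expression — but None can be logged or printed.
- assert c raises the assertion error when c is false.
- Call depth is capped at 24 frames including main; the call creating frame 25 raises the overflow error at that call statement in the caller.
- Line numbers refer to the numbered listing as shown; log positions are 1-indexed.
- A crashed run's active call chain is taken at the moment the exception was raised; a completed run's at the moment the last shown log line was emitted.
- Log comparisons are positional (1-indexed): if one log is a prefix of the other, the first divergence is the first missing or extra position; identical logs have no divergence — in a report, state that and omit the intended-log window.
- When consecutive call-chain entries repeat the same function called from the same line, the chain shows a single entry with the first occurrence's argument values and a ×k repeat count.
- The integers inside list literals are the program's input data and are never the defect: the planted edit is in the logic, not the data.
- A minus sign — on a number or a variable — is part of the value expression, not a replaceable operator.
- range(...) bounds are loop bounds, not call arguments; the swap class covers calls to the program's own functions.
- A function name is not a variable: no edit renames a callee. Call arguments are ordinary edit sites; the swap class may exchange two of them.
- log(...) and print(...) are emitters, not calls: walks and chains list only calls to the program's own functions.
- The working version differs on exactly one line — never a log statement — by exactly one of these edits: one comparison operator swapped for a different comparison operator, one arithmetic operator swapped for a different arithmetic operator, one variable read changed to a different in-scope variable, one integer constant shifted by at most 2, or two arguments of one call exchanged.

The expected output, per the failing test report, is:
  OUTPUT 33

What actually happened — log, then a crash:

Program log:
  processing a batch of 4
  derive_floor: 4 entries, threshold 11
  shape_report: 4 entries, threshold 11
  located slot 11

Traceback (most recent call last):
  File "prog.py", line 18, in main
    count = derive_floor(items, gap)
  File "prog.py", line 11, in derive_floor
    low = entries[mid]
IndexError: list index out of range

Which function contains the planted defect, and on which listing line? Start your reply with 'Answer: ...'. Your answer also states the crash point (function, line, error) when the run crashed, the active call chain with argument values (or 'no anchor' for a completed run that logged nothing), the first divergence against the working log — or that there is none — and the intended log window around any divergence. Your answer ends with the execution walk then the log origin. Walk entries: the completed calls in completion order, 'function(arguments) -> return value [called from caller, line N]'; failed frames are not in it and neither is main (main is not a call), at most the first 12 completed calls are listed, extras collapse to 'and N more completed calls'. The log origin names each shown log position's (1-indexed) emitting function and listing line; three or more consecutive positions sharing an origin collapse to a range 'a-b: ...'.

Answer: the defect is in shape_report at line 5.
The tell: The earliest visible damage is log position 4 — 'located slot 11' rather than the intended 'located slot 1'.
Crash: derive_floor, line 11, IndexError.
Call chain: main -> derive_floor([2, 11, 10, 6], 11) (called at line 18).
First divergence: position 4; shown 'located slot 11' vs intended 'located slot 1'.
Intended log window:
  2: derive_floor: 4 entries, threshold 11
  3: shape_report: 4 entries, threshold 11
  4: located slot 1
  5: stage result 33
Execution walk:
  shape_report([2, 11, 10, 6], 11) -> 11  [called from derive_floor, line 9]
Origin of each log line:
  1: from main, line 17
  2: from derive_floor, line 8
  3: from shape_report, line 2
  4: from derive_floor, line 10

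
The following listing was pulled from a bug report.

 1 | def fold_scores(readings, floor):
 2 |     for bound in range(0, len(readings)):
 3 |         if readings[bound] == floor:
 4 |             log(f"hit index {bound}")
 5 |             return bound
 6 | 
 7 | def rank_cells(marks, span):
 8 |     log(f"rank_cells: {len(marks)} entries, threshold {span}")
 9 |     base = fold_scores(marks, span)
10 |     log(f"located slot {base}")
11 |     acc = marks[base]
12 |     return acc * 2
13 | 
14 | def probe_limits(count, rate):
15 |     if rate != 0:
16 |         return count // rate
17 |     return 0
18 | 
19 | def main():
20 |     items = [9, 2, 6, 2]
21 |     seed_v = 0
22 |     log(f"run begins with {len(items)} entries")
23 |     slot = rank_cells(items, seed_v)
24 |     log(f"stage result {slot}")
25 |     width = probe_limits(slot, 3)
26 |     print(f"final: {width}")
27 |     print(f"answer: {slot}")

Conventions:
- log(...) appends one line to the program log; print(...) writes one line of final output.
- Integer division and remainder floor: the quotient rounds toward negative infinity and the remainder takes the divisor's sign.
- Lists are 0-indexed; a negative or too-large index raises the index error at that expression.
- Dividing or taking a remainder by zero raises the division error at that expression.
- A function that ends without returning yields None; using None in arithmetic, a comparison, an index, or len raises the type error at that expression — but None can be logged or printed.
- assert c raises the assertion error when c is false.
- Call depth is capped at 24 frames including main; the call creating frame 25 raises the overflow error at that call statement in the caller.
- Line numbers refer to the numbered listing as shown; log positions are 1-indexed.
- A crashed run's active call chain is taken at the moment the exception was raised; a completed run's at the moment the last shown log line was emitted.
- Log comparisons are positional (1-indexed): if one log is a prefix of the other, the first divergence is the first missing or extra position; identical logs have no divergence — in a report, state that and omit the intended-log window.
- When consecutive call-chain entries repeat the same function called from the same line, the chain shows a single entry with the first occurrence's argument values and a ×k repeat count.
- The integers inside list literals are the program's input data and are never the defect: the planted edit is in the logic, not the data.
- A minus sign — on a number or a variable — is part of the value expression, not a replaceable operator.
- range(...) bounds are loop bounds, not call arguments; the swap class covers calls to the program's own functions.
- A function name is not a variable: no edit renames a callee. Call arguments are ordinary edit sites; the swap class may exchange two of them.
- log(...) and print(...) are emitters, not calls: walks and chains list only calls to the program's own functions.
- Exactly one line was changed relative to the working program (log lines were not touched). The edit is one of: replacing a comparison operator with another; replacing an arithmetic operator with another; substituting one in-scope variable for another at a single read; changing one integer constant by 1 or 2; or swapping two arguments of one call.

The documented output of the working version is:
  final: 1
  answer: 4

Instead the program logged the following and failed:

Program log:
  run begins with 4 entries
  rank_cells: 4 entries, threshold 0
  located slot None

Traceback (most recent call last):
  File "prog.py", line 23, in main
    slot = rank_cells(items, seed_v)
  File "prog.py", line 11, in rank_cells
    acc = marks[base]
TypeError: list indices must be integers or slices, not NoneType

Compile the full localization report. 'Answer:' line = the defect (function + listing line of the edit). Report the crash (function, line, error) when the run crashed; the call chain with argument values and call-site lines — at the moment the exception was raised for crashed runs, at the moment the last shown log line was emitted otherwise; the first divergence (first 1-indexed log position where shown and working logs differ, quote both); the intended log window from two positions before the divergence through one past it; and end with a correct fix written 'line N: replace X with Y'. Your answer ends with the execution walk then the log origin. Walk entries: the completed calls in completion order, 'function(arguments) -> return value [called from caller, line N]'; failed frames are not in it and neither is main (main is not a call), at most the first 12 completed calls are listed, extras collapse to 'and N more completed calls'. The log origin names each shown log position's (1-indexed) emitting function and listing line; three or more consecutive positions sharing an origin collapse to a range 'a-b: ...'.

Answer: the defect is in main at line 21.
The tell: The log first diverges at position 2: the faulty run prints 'rank_cells: 4 entries, threshold 0' where the working version prints 'rank_cells: 4 entries, threshold 2'.
Crash: rank_cells, line 11, TypeError.
Call chain: main -> rank_cells([9, 2, 6, 2], 0) (called at line 23).
First divergence: at position 2 the run shows 'rank_cells: 4 entries, threshold 0' where the working version logs 'rank_cells: 4 entries, threshold 2'.
Intended log window:
  1: run begins with 4 entries
  2: rank_cells: 4 entries, threshold 2
  3: hit index 1
Execution walk:
  fold_scores([9, 2, 6, 2], 0) -> None  [called from rank_cells, line 9]
Log line origins:
  1 — main, line 22
  2 — rank_cells, line 8
  3 — rank_cells, line 10
A correct fix: line 21: replace `0` with `2`.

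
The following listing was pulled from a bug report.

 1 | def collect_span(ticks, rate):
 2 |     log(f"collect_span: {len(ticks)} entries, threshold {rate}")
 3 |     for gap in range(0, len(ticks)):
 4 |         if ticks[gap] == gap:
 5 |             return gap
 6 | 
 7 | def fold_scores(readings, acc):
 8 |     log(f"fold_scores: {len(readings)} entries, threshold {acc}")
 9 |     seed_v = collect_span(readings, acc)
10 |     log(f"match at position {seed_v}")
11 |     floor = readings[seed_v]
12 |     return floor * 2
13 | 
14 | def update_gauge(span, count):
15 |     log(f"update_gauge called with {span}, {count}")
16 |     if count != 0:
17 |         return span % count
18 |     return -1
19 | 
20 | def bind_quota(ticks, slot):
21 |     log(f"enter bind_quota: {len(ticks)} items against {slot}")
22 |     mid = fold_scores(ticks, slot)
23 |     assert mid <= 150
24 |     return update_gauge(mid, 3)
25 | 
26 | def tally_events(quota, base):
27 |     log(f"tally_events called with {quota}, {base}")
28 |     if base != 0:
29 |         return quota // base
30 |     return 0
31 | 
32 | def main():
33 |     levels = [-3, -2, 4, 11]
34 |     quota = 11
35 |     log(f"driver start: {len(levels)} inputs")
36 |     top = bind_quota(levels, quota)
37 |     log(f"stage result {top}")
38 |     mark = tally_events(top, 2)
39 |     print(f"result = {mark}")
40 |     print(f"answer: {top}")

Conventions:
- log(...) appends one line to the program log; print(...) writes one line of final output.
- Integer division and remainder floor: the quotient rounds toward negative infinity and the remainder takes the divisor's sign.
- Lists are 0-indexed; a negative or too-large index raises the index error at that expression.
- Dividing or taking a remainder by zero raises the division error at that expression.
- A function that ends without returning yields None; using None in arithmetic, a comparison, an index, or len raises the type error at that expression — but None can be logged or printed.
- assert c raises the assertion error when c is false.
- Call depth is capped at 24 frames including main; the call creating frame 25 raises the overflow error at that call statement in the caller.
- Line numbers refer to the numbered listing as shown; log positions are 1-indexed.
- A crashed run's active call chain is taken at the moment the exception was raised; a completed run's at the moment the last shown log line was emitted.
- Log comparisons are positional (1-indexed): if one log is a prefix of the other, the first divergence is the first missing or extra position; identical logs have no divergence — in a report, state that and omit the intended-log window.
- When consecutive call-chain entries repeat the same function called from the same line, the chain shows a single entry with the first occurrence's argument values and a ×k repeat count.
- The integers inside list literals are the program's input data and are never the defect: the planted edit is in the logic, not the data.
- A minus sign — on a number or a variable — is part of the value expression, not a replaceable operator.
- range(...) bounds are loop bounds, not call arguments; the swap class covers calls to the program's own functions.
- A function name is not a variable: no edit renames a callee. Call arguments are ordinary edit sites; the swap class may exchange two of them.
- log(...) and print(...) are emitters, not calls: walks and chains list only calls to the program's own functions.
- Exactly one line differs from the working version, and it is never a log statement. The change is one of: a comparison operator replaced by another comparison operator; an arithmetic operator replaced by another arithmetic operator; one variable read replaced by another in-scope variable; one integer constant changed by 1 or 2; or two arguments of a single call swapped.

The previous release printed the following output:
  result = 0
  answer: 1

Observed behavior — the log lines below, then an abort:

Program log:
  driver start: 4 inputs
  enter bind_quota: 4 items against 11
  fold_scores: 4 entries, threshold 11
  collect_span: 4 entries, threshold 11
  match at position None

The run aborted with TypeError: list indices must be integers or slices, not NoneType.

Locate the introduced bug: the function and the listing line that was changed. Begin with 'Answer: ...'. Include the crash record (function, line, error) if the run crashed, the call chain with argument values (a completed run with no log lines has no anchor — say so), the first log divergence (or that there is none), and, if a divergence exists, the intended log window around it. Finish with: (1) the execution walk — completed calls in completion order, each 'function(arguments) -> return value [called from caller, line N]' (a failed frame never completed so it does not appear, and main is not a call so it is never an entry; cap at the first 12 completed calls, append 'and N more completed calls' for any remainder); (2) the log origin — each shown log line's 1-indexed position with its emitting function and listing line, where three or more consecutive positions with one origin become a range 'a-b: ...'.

Answer: the defect is in collect_span at line 4.
The tell: Log line 5 is where behavior first shows: 'match at position None' appears instead of 'match at position 3'.
Crash: fold_scores, line 11, TypeError.
Call chain: main -> bind_quota([-3, -2, 4, 11], 11) (called at line 36) -> fold_scores([-3, -2, 4, 11], 11) (called at line 22).
First divergence: at position 5 the run shows 'match at position None' where the working version logs 'match at position 3'.
Intended log window:
  3: fold_scores: 4 entries, threshold 11
  4: collect_span: 4 entries, threshold 11
  5: match at position 3
  6: update_gauge called with 22, 3
Execution walk:
  collect_span([-3, -2, 4, 11], 11) -> None  [called from fold_scores, line 9]
Origin of each log line:
  1: from main, line 35
  2: from bind_quota, line 21
  3: from fold_scores, line 8
  4: from collect_span, line 2
  5: from fold_scores, line 10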